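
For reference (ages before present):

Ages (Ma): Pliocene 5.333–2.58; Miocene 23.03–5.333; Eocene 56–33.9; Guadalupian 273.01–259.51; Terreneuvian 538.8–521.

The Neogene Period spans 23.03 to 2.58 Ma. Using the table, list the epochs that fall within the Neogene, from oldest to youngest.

Miocene, Pliocene

Epochs with both bounds inside 23.03–2.58 Ma: Miocene (23.03–5.333), Pliocene (5.333–2.58).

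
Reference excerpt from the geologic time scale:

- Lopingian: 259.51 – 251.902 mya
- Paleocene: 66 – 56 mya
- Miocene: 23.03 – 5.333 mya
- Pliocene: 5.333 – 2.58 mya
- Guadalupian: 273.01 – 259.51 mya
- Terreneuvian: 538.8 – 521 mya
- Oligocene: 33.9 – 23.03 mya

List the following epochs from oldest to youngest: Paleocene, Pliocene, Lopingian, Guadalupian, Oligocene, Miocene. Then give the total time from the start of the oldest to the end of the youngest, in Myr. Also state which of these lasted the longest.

From the excerpt: Paleocene 66–56; Pliocene 5.333–2.58; Lopingian 259.51–251.902; Guadalupian 273.01–259.51; Oligocene 33.9–23.03; Miocene 23.03–5.333 (Ma).
Larger Ma is earlier, so the oldest is Guadalupian and the youngest is Pliocene; oldest to youngest: Guadalupian, Lopingian, Paleocene, Oligocene, Miocene, Pliocene.
Oldest start 273.01 minus youngest end 2.58 gives 270.43 Myr overall.
Individual lengths (start − end): Pliocene 2.753; Oligocene 10.87; Guadalupian 13.5; Lopingian 7.608; Paleocene 10; Miocene 17.697. The largest is Miocene at 17.697 Myr.

Guadalupian → Lopingian → Paleocene → Oligocene → Miocene → Pliocene; total span 270.43 Myr; longest is Miocene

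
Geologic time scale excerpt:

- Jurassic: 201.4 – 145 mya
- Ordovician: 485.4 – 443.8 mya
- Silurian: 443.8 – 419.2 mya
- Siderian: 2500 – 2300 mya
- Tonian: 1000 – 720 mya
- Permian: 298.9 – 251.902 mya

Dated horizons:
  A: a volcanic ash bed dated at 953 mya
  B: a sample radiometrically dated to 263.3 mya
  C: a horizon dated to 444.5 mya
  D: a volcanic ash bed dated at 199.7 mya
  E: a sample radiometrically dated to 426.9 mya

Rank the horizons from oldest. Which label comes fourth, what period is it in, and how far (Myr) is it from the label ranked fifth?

B, in the Permian; 63.6 million years to D

Sorted oldest-first by Ma: A (953), C (444.5), E (426.9), B (263.3), D (199.7).
The fourth oldest is B at 263.3 Ma, which lies in 298.9–251.902 Ma: the Permian.
The fifth oldest is D at 199.7 Ma; separation = |263.3 − 199.7| = 63.6 Myr.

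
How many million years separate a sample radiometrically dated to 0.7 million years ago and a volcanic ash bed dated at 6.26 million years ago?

5.56 million years

6.26 − 0.7 = 5.56 million years.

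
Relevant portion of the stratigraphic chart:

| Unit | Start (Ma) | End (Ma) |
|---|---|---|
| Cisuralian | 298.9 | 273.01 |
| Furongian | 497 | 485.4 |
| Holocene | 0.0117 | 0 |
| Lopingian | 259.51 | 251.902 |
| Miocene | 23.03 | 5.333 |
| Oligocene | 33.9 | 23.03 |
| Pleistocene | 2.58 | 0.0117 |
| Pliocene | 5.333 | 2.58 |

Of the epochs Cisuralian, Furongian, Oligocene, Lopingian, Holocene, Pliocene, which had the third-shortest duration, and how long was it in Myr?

Lopingian, 7.608 million years

Durations: Cisuralian 25.89; Furongian 11.6; Oligocene 10.87; Lopingian 7.608; Holocene 0.0117; Pliocene 2.753 Myr.
Sorted shortest-first: Holocene (0.0117), Pliocene (2.753), Lopingian (7.608), Oligocene (10.87), Furongian (11.6), Cisuralian (25.89).
The third shortest is Lopingian at 7.608 Myr.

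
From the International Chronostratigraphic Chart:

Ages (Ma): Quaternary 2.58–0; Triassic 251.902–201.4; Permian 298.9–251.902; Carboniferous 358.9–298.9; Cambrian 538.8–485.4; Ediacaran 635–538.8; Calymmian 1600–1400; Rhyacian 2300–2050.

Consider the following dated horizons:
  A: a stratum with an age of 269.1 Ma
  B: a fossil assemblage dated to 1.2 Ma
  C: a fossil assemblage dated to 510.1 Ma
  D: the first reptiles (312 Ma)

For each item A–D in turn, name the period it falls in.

A — Permian; B — Quaternary; C — Cambrian; D — Carboniferous

Match each age against the start–end ranges in the excerpt: A = 269.1 Ma → Permian (298.9–251.902); B = 1.2 Ma → Quaternary (2.58–0); C = 510.1 Ma → Cambrian (538.8–485.4); D = 312 Ma → Carboniferous (358.9–298.9).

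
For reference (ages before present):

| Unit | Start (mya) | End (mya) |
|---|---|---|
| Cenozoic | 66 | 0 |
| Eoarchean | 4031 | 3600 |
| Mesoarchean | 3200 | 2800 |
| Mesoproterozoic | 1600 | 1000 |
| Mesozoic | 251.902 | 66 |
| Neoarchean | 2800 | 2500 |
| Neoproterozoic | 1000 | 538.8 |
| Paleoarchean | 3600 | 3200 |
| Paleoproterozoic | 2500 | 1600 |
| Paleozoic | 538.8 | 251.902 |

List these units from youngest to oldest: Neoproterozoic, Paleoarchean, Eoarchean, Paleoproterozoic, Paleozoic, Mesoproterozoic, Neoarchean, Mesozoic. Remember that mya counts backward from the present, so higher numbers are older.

The oldest of these is Eoarchean (starts 4031 Ma) and the youngest is Mesozoic (ends 66 Ma).
In between, by decreasing start age: Paleoarchean (3600), Neoarchean (2800), Paleoproterozoic (2500), Mesoproterozoic (1600), Neoproterozoic (1000), Paleozoic (538.8).
Listing youngest first means reversing that sequence.

Mesozoic, then Paleozoic, then Neoproterozoic, then Mesoproterozoic, then Paleoproterozoic, then Neoarchean, then Paleoarchean, then Eoarchean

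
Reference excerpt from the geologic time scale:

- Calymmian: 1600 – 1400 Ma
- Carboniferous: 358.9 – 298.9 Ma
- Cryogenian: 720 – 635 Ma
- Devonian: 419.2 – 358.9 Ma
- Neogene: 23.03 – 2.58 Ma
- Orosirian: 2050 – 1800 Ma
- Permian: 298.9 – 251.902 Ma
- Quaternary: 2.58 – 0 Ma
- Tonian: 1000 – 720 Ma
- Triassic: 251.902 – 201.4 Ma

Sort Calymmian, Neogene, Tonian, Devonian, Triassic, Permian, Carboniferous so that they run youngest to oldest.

Neogene → Triassic → Permian → Carboniferous → Devonian → Tonian → Calymmian

Read off each span (Ma): Calymmian 1600–1400; Neogene 23.03–2.58; Tonian 1000–720; Devonian 419.2–358.9; Triassic 251.902–201.4; Permian 298.9–251.902; Carboniferous 358.9–298.9.
Larger Ma is older, so oldest→youngest is Calymmian, Tonian, Devonian, Carboniferous, Permian, Triassic, Neogene; reverse it for youngest→oldest.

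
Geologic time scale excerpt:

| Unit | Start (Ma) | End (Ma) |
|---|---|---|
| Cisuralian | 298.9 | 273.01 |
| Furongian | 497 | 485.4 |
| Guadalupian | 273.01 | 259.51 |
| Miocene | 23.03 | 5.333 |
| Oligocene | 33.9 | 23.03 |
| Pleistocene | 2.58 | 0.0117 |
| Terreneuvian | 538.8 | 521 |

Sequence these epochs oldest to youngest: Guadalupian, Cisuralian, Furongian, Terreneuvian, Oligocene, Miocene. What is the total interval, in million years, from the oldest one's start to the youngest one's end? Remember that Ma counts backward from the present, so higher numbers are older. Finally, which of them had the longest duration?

Terreneuvian, Furongian, Cisuralian, Guadalupian, Oligocene, Miocene; total span 533.467 Myr; longest is Cisuralian

From the excerpt: Guadalupian 273.01–259.51; Cisuralian 298.9–273.01; Furongian 497–485.4; Terreneuvian 538.8–521; Oligocene 33.9–23.03; Miocene 23.03–5.333 (Ma).
Larger Ma is earlier, so the oldest is Terreneuvian and the youngest is Miocene; oldest to youngest: Terreneuvian, Furongian, Cisuralian, Guadalupian, Oligocene, Miocene.
Oldest start 538.8 minus youngest end 5.333 gives 533.467 Myr overall.
Individual lengths (start − end): Guadalupian 13.5; Furongian 11.6; Cisuralian 25.89; Oligocene 10.87; Terreneuvian 17.8; Miocene 17.697. The largest is Cisuralian at 25.89 Myr.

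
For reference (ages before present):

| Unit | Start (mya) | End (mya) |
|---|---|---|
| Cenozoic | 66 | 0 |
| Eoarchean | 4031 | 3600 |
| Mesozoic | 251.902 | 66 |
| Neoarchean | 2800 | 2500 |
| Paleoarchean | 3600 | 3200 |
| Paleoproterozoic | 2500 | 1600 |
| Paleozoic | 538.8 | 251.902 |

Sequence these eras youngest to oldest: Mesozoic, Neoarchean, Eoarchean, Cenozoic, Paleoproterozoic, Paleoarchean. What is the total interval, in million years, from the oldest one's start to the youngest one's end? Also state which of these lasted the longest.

Start ages (Ma): Eoarchean 4031, Paleoarchean 3600, Neoarchean 2800, Paleoproterozoic 2500, Mesozoic 251.902, Cenozoic 66.
Ordered youngest to oldest: Cenozoic, Mesozoic, Paleoproterozoic, Neoarchean, Paleoarchean, Eoarchean.
Span = 4031 − 0 = 4031 Myr.
Durations: Mesozoic 185.902, Neoarchean 300, Paleoproterozoic 900, Cenozoic 66, Paleoarchean 400, Eoarchean 431 → longest is Paleoproterozoic (900 Myr).

Cenozoic, Mesozoic, Paleoproterozoic, Neoarchean, Paleoarchean, Eoarchean; total span 4031 Myr; longest is Paleoproterozoic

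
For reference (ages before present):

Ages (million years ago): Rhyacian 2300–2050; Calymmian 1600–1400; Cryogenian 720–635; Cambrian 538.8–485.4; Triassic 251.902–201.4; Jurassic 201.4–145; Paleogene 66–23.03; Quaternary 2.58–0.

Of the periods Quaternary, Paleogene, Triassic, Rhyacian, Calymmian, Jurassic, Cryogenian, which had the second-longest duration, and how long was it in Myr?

Calymmian, 200 million years

Durations: Quaternary 2.58; Paleogene 42.97; Triassic 50.502; Rhyacian 250; Calymmian 200; Jurassic 56.4; Cryogenian 85 Myr.
Sorted longest-first: Rhyacian (250), Calymmian (200), Cryogenian (85), Jurassic (56.4), Triassic (50.502), Paleogene (42.97), Quaternary (2.58).
The second longest is Calymmian at 200 Myr.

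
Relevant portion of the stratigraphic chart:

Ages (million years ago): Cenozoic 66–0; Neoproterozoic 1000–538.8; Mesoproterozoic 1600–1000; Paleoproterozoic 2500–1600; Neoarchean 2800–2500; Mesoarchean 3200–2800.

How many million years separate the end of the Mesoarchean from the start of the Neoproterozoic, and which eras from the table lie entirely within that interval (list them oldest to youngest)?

End of Mesoarchean = 2800 Ma; start of Neoproterozoic = 1000 Ma.
Gap = 2800 − 1000 = 1800 Myr.
Eras wholly inside 2800–1000 Ma: Neoarchean (2800–2500), Paleoproterozoic (2500–1600), Mesoproterozoic (1600–1000).

1800 million years; Neoarchean, Paleoproterozoic, Mesoproterozoic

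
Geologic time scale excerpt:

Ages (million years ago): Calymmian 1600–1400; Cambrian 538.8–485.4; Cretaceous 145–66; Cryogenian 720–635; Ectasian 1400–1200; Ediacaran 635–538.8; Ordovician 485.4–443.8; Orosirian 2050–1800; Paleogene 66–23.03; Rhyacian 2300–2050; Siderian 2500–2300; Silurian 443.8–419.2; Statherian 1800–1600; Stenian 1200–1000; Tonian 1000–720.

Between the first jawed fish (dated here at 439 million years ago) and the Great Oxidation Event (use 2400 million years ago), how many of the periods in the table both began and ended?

11

The older date is 2400 Ma and the younger is 439 Ma.
Periods with start < 2400 and end > 439 Ma: Rhyacian (2300–2050), Orosirian (2050–1800), Statherian (1800–1600), Calymmian (1600–1400), Ectasian (1400–1200), Stenian (1200–1000), Tonian (1000–720), Cryogenian (720–635), Ediacaran (635–538.8), Cambrian (538.8–485.4), Ordovician (485.4–443.8).
That is 11 complete periods.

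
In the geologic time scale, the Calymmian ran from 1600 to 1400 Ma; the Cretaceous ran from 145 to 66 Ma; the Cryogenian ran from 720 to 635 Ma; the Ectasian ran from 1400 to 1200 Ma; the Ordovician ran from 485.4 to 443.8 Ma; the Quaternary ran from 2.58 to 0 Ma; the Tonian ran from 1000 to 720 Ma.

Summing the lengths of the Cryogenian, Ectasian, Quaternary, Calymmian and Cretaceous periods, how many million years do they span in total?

566.58 million years

Duration is start − end for each: (720 − 635) + (1400 − 1200) + (2.58 − 0) + (1600 − 1400) + (145 − 66).
That is 85 + 200 + 2.58 + 200 + 79, which totals 566.58 million years.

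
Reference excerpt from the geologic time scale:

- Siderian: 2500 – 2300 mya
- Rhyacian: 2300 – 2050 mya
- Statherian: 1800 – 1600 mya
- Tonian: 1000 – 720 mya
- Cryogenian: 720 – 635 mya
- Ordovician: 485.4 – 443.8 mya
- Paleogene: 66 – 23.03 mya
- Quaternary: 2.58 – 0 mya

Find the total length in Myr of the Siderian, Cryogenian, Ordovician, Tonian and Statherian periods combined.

806.6 million years

Duration is start − end for each: (2500 − 2300) + (720 − 635) + (485.4 − 443.8) + (1000 − 720) + (1800 − 1600).
That is 200 + 85 + 41.6 + 280 + 200, which totals 806.6 million years.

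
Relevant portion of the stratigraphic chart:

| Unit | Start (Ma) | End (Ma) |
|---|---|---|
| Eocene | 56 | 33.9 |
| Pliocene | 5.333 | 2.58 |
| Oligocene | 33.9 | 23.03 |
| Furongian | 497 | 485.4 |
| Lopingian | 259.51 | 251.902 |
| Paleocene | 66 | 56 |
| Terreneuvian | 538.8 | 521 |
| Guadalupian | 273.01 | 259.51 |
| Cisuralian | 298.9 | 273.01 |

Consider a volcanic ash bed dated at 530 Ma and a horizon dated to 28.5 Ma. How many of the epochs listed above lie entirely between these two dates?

530 Ma sits inside the Terreneuvian (538.8–521) and 28.5 Ma inside the Oligocene (33.9–23.03); neither of those is wholly between the two dates.
The listed epochs lying completely between them are Furongian, Cisuralian, Guadalupian, Lopingian, Paleocene, Eocene — 6 in all.

6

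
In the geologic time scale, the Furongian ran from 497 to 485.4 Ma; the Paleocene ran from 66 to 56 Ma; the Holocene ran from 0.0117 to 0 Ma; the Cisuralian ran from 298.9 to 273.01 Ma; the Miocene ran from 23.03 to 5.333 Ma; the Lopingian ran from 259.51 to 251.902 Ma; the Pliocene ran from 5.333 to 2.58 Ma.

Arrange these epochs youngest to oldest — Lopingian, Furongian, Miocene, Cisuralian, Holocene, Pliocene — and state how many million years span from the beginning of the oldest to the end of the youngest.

Holocene, Pliocene, Miocene, Lopingian, Cisuralian, Furongian; total span 497 Myr

Start ages (Ma): Furongian 497, Cisuralian 298.9, Lopingian 259.51, Miocene 23.03, Pliocene 5.333, Holocene 0.0117.
Ordered youngest to oldest: Holocene, Pliocene, Miocene, Lopingian, Cisuralian, Furongian.
Span = 497 − 0 = 497 Myr.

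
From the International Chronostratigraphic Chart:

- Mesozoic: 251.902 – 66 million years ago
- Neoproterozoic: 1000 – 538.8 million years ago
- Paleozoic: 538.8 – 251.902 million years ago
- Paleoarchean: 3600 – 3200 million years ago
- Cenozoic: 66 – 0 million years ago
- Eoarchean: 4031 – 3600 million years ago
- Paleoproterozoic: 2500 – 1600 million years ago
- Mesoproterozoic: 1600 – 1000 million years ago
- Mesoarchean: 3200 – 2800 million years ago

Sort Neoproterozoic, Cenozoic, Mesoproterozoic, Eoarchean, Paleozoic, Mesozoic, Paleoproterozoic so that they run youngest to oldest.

Cenozoic, Mesozoic, Paleozoic, Neoproterozoic, Mesoproterozoic, Paleoproterozoic, Eoarchean

Sorting by start age (ascending Ma, since larger Ma = older): Cenozoic began 66, Mesozoic began 251.902, Paleozoic began 538.8, Neoproterozoic began 1000, Mesoproterozoic began 1600, Paleoproterozoic began 2500, Eoarchean began 4031.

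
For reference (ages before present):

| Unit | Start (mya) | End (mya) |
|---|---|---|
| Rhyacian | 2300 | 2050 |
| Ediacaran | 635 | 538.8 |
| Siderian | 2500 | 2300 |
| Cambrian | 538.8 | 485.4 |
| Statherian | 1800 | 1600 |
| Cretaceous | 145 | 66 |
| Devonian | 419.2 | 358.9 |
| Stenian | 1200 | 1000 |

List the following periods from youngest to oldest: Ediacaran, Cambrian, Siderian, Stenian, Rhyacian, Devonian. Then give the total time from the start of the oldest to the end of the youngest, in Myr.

From the excerpt: Ediacaran 635–538.8; Cambrian 538.8–485.4; Siderian 2500–2300; Stenian 1200–1000; Rhyacian 2300–2050; Devonian 419.2–358.9 (Ma).
Larger Ma is earlier, so the oldest is Siderian and the youngest is Devonian; youngest to oldest: Devonian, Cambrian, Ediacaran, Stenian, Rhyacian, Siderian.
Oldest start 2500 minus youngest end 358.9 gives 2141.1 Myr overall.

Devonian, Cambrian, Ediacaran, Stenian, Rhyacian, Siderian; total span 2141.1 Myr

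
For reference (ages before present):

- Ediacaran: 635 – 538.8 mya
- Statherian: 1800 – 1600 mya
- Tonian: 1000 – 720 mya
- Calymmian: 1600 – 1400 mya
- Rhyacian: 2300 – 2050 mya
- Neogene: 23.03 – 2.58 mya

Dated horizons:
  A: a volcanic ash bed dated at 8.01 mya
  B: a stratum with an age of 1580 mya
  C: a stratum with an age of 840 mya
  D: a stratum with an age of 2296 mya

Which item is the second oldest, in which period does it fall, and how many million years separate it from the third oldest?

B, in the Calymmian; 740 million years to C

Larger Ma means older, so oldest first: D 2296 > B 1580 > C 840 > A 8.01.
Counting 2 along gives B (1580 Ma); the excerpt puts that inside the Calymmian, 1600–1400 Ma.
Next in line is C (840 Ma), and 1580 − 840 = 740 Myr.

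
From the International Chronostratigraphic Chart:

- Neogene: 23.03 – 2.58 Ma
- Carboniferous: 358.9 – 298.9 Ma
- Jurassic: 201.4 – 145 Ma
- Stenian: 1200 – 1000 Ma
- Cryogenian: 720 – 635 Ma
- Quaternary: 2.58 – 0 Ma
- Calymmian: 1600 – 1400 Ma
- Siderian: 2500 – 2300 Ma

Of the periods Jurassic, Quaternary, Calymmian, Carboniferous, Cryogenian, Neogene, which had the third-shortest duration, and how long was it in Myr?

Start − end for each: Jurassic 201.4 − 145 = 56.4; Quaternary 2.58 − 0 = 2.58; Calymmian 1600 − 1400 = 200; Carboniferous 358.9 − 298.9 = 60; Cryogenian 720 − 635 = 85; Neogene 23.03 − 2.58 = 20.45.
Ranking these from shortest: Quaternary < Neogene < Jurassic < Carboniferous < Cryogenian < Calymmian.
Position 3 in that ranking is Jurassic, which lasted 56.4 Myr.

Jurassic, 56.4 million years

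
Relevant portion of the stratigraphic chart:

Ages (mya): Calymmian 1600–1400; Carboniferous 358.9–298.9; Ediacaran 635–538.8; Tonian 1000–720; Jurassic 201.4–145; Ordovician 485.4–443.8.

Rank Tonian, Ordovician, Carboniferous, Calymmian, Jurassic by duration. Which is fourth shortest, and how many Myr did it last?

Calymmian, 200 million years

Durations: Tonian 280; Ordovician 41.6; Carboniferous 60; Calymmian 200; Jurassic 56.4 Myr.
Sorted shortest-first: Ordovician (41.6), Jurassic (56.4), Carboniferous (60), Calymmian (200), Tonian (280).
The fourth shortest is Calymmian at 200 Myr.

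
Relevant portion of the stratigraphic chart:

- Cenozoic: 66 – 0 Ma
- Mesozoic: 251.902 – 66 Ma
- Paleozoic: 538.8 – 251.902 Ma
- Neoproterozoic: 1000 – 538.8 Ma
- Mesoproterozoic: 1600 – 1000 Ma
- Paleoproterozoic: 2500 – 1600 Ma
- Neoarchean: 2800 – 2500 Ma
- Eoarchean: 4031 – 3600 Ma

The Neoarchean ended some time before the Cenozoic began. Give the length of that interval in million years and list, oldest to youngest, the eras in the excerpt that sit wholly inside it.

The Neoarchean closes at 2500 Ma and the Cenozoic opens at 66 Ma, so the interval is 2500 − 66 = 2434 Myr.
An era fits inside if it starts at or after 2500 Ma and ends at or before 66 Ma; oldest first that gives Paleoproterozoic, Mesoproterozoic, Neoproterozoic, Paleozoic, Mesozoic.

2434 million years; Paleoproterozoic, Mesoproterozoic, Neoproterozoic, Paleozoic, Mesozoic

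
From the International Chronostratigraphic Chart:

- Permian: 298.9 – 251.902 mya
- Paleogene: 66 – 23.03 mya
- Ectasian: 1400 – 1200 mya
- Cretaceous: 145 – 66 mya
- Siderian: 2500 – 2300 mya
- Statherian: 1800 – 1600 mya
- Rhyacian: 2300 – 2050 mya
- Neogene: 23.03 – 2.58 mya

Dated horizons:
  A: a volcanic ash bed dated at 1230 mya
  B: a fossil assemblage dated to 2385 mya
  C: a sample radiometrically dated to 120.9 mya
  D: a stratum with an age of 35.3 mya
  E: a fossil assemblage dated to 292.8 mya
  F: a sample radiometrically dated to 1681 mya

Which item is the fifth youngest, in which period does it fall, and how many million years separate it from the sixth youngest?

Sorted youngest-first by Ma: D (35.3), C (120.9), E (292.8), A (1230), F (1681), B (2385).
The fifth youngest is F at 1681 Ma, which lies in 1800–1600 Ma: the Statherian.
The sixth youngest is B at 2385 Ma; separation = |1681 − 2385| = 704 Myr.

F, in the Statherian; 704 million years to B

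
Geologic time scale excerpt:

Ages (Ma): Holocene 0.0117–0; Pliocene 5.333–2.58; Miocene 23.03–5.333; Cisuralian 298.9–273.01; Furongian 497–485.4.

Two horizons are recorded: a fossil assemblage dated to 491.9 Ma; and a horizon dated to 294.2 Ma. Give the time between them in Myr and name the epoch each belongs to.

197.7 million years apart; the first in the Furongian, the second in the Cisuralian

Elapsed time: 491.9 − 294.2 = 197.7 Myr.
491.9 Ma lies within 497–485.4 Ma: Furongian.
294.2 Ma lies within 298.9–273.01 Ma: Cisuralian.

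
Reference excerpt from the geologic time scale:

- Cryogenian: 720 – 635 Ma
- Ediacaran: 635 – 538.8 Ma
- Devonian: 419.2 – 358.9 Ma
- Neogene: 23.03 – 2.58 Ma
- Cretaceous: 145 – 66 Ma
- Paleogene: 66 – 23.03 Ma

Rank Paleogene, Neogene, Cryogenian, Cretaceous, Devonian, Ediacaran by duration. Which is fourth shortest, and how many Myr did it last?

Start − end for each: Paleogene 66 − 23.03 = 42.97; Neogene 23.03 − 2.58 = 20.45; Cryogenian 720 − 635 = 85; Cretaceous 145 − 66 = 79; Devonian 419.2 − 358.9 = 60.3; Ediacaran 635 − 538.8 = 96.2.
Ranking these from shortest: Neogene < Paleogene < Devonian < Cretaceous < Cryogenian < Ediacaran.
Position 4 in that ranking is Cretaceous, which lasted 79 Myr.

Cretaceous, 79 million years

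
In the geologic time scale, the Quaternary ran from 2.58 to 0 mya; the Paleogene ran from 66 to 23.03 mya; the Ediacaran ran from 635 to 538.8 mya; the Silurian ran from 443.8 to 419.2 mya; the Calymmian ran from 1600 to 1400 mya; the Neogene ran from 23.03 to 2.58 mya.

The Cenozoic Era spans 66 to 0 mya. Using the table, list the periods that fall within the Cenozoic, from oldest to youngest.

Paleogene, Neogene, Quaternary

Periods with both bounds inside 66–0 Ma: Paleogene (66–23.03), Neogene (23.03–2.58), Quaternary (2.58–0).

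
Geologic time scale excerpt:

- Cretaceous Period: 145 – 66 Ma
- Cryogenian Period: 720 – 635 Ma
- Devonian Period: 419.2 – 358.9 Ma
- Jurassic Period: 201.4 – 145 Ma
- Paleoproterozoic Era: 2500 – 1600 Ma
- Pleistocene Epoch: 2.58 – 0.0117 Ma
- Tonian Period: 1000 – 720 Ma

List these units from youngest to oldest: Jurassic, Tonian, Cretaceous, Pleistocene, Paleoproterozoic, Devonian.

Pleistocene, Cretaceous, Jurassic, Devonian, Tonian, Paleoproterozoic

The oldest of these is Paleoproterozoic (starts 2500 Ma) and the youngest is Pleistocene (ends 0.0117 Ma).
In between, by decreasing start age: Tonian (1000), Devonian (419.2), Jurassic (201.4), Cretaceous (145).
Listing youngest first means reversing that sequence.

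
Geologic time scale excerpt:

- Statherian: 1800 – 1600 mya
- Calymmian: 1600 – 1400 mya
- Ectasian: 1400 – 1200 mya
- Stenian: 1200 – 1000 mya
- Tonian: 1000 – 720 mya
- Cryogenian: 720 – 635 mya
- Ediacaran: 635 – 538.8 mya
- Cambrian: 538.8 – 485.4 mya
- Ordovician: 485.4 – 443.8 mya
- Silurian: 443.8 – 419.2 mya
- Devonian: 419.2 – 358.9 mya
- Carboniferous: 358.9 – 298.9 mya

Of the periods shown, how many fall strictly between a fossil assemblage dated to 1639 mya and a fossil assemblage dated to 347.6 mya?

The older date is 1639 Ma and the younger is 347.6 Ma.
Periods with start < 1639 and end > 347.6 Ma: Calymmian (1600–1400), Ectasian (1400–1200), Stenian (1200–1000), Tonian (1000–720), Cryogenian (720–635), Ediacaran (635–538.8), Cambrian (538.8–485.4), Ordovician (485.4–443.8), Silurian (443.8–419.2), Devonian (419.2–358.9).
That is 10 complete periods.

10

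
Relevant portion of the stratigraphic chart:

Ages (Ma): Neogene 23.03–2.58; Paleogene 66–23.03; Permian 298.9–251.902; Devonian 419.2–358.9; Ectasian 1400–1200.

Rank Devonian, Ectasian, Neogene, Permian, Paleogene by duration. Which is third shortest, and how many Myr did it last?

Permian, 46.998 million years

Durations: Devonian 60.3; Ectasian 200; Neogene 20.45; Permian 46.998; Paleogene 42.97 Myr.
Sorted shortest-first: Neogene (20.45), Paleogene (42.97), Permian (46.998), Devonian (60.3), Ectasian (200).
The third shortest is Permian at 46.998 Myr.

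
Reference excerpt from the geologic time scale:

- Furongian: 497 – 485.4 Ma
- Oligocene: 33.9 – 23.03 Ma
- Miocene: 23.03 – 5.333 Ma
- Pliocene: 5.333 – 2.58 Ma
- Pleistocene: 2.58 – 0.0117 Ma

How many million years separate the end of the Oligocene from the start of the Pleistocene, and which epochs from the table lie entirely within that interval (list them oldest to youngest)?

The Oligocene closes at 23.03 Ma and the Pleistocene opens at 2.58 Ma, so the interval is 23.03 − 2.58 = 20.45 Myr.
An epoch fits inside if it starts at or after 23.03 Ma and ends at or before 2.58 Ma; oldest first that gives Miocene, Pliocene.

20.45 million years; Miocene, Pliocene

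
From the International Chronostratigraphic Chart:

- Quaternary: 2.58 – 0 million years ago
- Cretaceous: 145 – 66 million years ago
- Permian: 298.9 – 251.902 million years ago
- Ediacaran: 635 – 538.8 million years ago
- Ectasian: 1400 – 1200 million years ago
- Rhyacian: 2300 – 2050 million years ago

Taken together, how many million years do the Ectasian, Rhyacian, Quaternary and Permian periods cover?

Duration is start − end for each: (1400 − 1200) + (2300 − 2050) + (2.58 − 0) + (298.9 − 251.902).
That is 200 + 250 + 2.58 + 46.998, which totals 499.578 million years.

499.578 million years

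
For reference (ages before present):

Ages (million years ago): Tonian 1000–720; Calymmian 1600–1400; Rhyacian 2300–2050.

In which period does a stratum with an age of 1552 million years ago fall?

1552 Ma lies between 1600 and 1400 Ma, so it falls in the Calymmian.

Calymmian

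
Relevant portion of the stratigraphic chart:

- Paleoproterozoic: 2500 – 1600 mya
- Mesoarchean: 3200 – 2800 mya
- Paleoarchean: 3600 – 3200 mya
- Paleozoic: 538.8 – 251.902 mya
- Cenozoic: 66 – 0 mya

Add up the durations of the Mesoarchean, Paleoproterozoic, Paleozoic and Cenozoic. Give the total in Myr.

1652.898 million years

Duration is start − end for each: (3200 − 2800) + (2500 − 1600) + (538.8 − 251.902) + (66 − 0).
That is 400 + 900 + 286.898 + 66, which totals 1652.898 million years.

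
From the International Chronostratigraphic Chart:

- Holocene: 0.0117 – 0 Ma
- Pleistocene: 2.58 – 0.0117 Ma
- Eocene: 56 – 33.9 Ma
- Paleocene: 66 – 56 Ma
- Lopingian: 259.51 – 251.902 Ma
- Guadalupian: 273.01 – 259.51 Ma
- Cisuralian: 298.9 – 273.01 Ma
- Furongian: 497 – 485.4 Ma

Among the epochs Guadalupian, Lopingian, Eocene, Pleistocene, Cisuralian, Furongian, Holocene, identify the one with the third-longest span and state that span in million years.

Durations: Guadalupian 13.5; Lopingian 7.608; Eocene 22.1; Pleistocene 2.5683; Cisuralian 25.89; Furongian 11.6; Holocene 0.0117 Myr.
Sorted longest-first: Cisuralian (25.89), Eocene (22.1), Guadalupian (13.5), Furongian (11.6), Lopingian (7.608), Pleistocene (2.5683), Holocene (0.0117).
The third longest is Guadalupian at 13.5 Myr.

Guadalupian, 13.5 million years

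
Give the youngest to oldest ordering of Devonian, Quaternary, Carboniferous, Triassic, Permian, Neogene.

Quaternary, Neogene, Triassic, Permian, Carboniferous, Devonian

Era membership (oldest first within each) — Paleozoic: Devonian, Carboniferous, Permian; Mesozoic: Triassic; Cenozoic: Neogene, Quaternary. Paleozoic precedes Mesozoic, which precedes Cenozoic. Concatenating the groups in that era order and then reversing gives youngest to oldest.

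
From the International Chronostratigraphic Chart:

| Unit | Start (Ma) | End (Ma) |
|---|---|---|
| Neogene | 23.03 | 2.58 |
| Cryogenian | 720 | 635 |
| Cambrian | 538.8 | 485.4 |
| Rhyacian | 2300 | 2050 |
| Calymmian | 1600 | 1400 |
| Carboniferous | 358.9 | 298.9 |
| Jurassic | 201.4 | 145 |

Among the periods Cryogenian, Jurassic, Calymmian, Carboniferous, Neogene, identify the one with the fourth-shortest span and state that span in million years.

Cryogenian, 85 million years

Start − end for each: Cryogenian 720 − 635 = 85; Jurassic 201.4 − 145 = 56.4; Calymmian 1600 − 1400 = 200; Carboniferous 358.9 − 298.9 = 60; Neogene 23.03 − 2.58 = 20.45.
Ranking these from shortest: Neogene < Jurassic < Carboniferous < Cryogenian < Calymmian.
Position 4 in that ranking is Cryogenian, which lasted 85 Myr.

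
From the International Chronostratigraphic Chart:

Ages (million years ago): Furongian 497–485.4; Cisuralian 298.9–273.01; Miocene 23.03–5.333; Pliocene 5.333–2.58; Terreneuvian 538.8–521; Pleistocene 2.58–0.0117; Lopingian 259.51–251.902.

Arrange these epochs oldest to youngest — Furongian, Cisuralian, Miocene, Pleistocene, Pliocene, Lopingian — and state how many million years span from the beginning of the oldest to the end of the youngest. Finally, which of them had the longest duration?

Furongian, Cisuralian, Lopingian, Miocene, Pliocene, Pleistocene; total span 496.9883 Myr; longest is Cisuralian

From the excerpt: Furongian 497–485.4; Cisuralian 298.9–273.01; Miocene 23.03–5.333; Pleistocene 2.58–0.0117; Pliocene 5.333–2.58; Lopingian 259.51–251.902 (Ma).
Larger Ma is earlier, so the oldest is Furongian and the youngest is Pleistocene; oldest to youngest: Furongian, Cisuralian, Lopingian, Miocene, Pliocene, Pleistocene.
Oldest start 497 minus youngest end 0.0117 gives 496.9883 Myr overall.
Individual lengths (start − end): Pleistocene 2.5683; Miocene 17.697; Cisuralian 25.89; Lopingian 7.608; Furongian 11.6; Pliocene 2.753. The largest is Cisuralian at 25.89 Myr.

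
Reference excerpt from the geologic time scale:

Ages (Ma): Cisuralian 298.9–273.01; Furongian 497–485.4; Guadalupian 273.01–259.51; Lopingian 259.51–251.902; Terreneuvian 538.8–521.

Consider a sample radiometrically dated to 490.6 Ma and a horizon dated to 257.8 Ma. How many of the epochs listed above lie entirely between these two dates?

2

The older date is 490.6 Ma and the younger is 257.8 Ma.
Epochs with start < 490.6 and end > 257.8 Ma: Cisuralian (298.9–273.01), Guadalupian (273.01–259.51).
That is 2 complete epochs.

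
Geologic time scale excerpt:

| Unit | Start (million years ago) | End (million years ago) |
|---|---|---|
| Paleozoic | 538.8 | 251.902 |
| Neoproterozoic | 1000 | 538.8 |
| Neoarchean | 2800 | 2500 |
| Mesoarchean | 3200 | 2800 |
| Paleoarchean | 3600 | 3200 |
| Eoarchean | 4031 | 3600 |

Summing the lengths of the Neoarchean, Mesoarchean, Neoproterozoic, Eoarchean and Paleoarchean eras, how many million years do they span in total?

Each duration: Neoarchean = 300; Mesoarchean = 400; Neoproterozoic = 461.2; Eoarchean = 431; Paleoarchean = 400.
Sum: 300 + 400 + 461.2 + 431 + 400 = 1992.2 Myr.

1992.2 million years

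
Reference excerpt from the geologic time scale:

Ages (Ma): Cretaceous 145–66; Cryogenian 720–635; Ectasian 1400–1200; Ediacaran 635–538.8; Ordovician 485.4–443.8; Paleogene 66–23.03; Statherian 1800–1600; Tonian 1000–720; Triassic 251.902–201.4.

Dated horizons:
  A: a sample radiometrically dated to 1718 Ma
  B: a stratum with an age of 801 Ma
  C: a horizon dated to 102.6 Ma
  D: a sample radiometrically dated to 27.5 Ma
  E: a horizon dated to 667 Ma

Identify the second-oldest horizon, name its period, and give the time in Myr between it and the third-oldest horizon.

Sorted oldest-first by Ma: A (1718), B (801), E (667), C (102.6), D (27.5).
The second oldest is B at 801 Ma, which lies in 1000–720 Ma: the Tonian.
The third oldest is E at 667 Ma; separation = |801 − 667| = 134 Myr.

B, in the Tonian; 134 million years to E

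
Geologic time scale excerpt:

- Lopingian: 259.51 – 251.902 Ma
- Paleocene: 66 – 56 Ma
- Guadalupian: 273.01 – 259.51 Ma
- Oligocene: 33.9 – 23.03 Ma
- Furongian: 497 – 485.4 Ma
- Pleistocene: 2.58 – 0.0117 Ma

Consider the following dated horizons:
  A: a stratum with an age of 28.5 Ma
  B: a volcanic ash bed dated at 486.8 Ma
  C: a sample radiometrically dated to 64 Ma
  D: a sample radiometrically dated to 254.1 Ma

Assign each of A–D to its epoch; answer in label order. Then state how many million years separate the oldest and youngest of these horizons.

A — Oligocene; B — Furongian; C — Paleocene; D — Lopingian; span 458.3 million years

Match each age against the start–end ranges in the excerpt: A = 28.5 Ma → Oligocene (33.9–23.03); B = 486.8 Ma → Furongian (497–485.4); C = 64 Ma → Paleocene (66–56); D = 254.1 Ma → Lopingian (259.51–251.902).
The largest age is 486.8 Ma and the smallest is 28.5 Ma; their difference is 458.3 Myr.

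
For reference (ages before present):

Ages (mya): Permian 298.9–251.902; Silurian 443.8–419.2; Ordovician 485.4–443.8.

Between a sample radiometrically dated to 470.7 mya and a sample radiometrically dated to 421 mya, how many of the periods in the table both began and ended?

0

Checking each listed span, none has both start < 470.7 Ma and end > 421 Ma — every period straddles one of the two dates or lies outside them — so the count is 0.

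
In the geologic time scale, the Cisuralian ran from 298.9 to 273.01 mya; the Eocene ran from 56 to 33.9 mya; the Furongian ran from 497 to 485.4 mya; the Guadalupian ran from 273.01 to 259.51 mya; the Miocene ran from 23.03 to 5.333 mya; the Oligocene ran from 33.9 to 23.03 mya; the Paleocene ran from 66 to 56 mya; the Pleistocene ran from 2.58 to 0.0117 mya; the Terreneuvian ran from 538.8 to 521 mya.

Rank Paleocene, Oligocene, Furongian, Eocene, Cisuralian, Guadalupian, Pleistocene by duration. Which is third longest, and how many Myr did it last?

Start − end for each: Paleocene 66 − 56 = 10; Oligocene 33.9 − 23.03 = 10.87; Furongian 497 − 485.4 = 11.6; Eocene 56 − 33.9 = 22.1; Cisuralian 298.9 − 273.01 = 25.89; Guadalupian 273.01 − 259.51 = 13.5; Pleistocene 2.58 − 0.0117 = 2.5683.
Ranking these from longest: Cisuralian > Eocene > Guadalupian > Furongian > Oligocene > Paleocene > Pleistocene.
Position 3 in that ranking is Guadalupian, which lasted 13.5 Myr.

Guadalupian, 13.5 million years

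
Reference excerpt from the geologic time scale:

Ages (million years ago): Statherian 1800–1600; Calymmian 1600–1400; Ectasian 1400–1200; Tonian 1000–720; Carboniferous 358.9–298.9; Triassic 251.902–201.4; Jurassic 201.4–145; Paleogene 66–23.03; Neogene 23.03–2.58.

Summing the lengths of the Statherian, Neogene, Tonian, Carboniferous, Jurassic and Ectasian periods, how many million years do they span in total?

816.85 million years

Each duration: Statherian = 200; Neogene = 20.45; Tonian = 280; Carboniferous = 60; Jurassic = 56.4; Ectasian = 200.
Sum: 200 + 20.45 + 280 + 60 + 56.4 + 200 = 816.85 Myr.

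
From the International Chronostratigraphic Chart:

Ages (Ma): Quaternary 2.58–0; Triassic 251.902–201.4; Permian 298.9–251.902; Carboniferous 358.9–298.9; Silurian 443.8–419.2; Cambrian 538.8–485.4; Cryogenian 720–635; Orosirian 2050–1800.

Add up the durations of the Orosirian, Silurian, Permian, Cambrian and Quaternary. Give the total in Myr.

Duration is start − end for each: (2050 − 1800) + (443.8 − 419.2) + (298.9 − 251.902) + (538.8 − 485.4) + (2.58 − 0).
That is 250 + 24.6 + 46.998 + 53.4 + 2.58, which totals 377.578 million years.

377.578 million years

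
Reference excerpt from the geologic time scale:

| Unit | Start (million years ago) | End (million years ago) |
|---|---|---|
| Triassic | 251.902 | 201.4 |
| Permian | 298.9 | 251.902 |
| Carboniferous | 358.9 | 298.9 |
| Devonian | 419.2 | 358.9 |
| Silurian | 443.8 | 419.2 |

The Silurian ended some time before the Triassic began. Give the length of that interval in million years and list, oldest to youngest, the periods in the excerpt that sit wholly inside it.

167.298 million years; Devonian, Carboniferous, Permian

End of Silurian = 419.2 Ma; start of Triassic = 251.902 Ma.
Gap = 419.2 − 251.902 = 167.298 Myr.
Periods wholly inside 419.2–251.902 Ma: Devonian (419.2–358.9), Carboniferous (358.9–298.9), Permian (298.9–251.902).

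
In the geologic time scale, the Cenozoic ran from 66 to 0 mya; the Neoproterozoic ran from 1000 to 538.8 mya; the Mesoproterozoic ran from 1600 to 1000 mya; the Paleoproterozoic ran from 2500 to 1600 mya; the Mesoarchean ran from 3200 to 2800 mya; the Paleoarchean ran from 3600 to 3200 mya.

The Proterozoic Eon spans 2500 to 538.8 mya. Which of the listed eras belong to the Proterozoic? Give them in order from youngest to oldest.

Neoproterozoic, Mesoproterozoic, Paleoproterozoic

Eras with both bounds inside 2500–538.8 Ma: Neoproterozoic (1000–538.8), Mesoproterozoic (1600–1000), Paleoproterozoic (2500–1600).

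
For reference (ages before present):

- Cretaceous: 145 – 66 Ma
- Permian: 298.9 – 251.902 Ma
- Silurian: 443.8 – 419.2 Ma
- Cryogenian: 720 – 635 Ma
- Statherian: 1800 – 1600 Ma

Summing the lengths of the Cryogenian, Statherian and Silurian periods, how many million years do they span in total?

Each duration: Cryogenian = 85; Statherian = 200; Silurian = 24.6.
Sum: 85 + 200 + 24.6 = 309.6 Myr.

309.6 million years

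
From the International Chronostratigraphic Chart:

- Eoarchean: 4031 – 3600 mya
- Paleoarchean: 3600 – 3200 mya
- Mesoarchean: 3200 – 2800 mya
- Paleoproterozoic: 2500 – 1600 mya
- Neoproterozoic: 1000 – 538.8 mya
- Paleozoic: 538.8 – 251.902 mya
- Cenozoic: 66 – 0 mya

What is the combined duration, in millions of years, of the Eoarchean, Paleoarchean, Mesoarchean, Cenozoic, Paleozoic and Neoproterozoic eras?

Each duration: Eoarchean = 431; Paleoarchean = 400; Mesoarchean = 400; Cenozoic = 66; Paleozoic = 286.898; Neoproterozoic = 461.2.
Sum: 431 + 400 + 400 + 66 + 286.898 + 461.2 = 2045.098 Myr.

2045.098 million years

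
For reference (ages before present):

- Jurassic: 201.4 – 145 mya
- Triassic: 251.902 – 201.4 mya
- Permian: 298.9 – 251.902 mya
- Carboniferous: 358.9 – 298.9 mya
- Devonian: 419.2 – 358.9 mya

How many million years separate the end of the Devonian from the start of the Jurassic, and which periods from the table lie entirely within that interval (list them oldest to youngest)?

157.5 million years; Carboniferous, Permian, Triassic

The Devonian closes at 358.9 Ma and the Jurassic opens at 201.4 Ma, so the interval is 358.9 − 201.4 = 157.5 Myr.
A period fits inside if it starts at or after 358.9 Ma and ends at or before 201.4 Ma; oldest first that gives Carboniferous, Permian, Triassic.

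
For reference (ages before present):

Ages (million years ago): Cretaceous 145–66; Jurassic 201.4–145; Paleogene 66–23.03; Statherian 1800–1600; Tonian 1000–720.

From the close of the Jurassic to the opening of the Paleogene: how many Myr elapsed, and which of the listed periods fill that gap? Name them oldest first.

79 million years; Cretaceous

End of Jurassic = 145 Ma; start of Paleogene = 66 Ma.
Gap = 145 − 66 = 79 Myr.
Periods wholly inside 145–66 Ma: Cretaceous (145–66).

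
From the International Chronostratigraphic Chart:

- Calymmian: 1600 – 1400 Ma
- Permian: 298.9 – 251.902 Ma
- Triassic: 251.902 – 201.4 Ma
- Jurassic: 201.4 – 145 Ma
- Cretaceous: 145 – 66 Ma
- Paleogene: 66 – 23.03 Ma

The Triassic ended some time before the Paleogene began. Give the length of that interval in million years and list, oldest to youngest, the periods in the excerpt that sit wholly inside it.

The Triassic closes at 201.4 Ma and the Paleogene opens at 66 Ma, so the interval is 201.4 − 66 = 135.4 Myr.
A period fits inside if it starts at or after 201.4 Ma and ends at or before 66 Ma; oldest first that gives Jurassic, Cretaceous.

135.4 million years; Jurassic, Cretaceous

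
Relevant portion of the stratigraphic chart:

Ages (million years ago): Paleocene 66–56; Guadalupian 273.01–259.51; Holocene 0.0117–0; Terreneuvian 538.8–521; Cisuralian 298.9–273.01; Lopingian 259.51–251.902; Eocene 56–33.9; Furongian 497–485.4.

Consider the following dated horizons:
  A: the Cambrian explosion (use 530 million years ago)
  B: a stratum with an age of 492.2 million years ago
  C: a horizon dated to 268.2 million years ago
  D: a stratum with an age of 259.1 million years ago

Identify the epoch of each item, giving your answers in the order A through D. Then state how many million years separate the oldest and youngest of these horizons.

A — Terreneuvian; B — Furongian; C — Guadalupian; D — Lopingian; span 270.9 million years

A: 530 Ma lies in 538.8–521 Ma, so Terreneuvian.
B: 492.2 Ma lies in 497–485.4 Ma, so Furongian.
C: 268.2 Ma lies in 273.01–259.51 Ma, so Guadalupian.
D: 259.1 Ma lies in 259.51–251.902 Ma, so Lopingian.
Oldest = 530 Ma, youngest = 259.1 Ma → span 270.9 Myr.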